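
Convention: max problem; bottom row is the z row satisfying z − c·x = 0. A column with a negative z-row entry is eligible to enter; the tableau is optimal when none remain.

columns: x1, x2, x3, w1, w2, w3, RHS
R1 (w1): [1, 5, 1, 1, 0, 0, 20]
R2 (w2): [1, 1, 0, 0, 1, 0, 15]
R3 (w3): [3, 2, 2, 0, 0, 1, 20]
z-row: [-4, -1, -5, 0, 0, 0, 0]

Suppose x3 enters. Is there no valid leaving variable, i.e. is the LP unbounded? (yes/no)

no

Column x3 has positive entries in row(s) 1, 3, so the ratio test bounds it — not unbounded.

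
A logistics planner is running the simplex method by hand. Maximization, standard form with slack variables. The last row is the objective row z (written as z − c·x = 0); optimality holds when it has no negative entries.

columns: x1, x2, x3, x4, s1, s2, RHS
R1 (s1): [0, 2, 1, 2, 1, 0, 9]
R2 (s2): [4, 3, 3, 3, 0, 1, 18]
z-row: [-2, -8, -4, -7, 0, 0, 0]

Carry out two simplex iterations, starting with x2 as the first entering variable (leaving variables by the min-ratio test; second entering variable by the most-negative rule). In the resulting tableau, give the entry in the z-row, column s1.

Ratio test on column x2 — row 1: 9/2 = 9/2; row 2: 18/3 = 6. Minimum is 9/2 at row 1 (s1 leaves); pivot element 2.
Divide row 1 by 2; eliminate column x2 from the other rows.
Second iteration: most negative z-row entry is -2 in column x1, so x1 enters.
Ratio test on column x1 — row 1: entry 0 ≤ 0; row 2: (9/2)/4 = 9/8. Minimum is 9/8 at row 2 (s2 leaves); pivot element 4.
Divide row 2 by 4; eliminate column x1 from the other rows.
After both pivots, the entry at the z-row, column s1 is 13/4.

13/4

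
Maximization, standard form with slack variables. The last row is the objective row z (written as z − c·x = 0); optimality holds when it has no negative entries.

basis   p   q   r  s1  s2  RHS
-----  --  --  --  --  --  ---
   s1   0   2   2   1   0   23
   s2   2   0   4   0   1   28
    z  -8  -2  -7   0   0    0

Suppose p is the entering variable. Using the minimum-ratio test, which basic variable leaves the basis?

Column p entries and ratios — s1: 0 ≤ 0, skip; s2: 28/2 = 14.
Smallest ratio is 14 in the row of s2, so s2 leaves.

s2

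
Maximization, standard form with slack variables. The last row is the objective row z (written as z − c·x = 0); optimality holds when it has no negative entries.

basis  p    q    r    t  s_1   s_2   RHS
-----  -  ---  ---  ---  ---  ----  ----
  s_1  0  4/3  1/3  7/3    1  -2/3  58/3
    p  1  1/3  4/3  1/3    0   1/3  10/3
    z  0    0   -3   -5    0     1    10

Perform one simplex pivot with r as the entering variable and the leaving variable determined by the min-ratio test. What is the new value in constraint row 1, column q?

Ratio test on column r — row 1: (58/3)/(1/3) = 58; row 2: (10/3)/(4/3) = 5/2. Minimum is 5/2 at row 2 (p leaves); pivot element 4/3.
Divide row 2 by 4/3; eliminate column r from the other rows.
Row 1 update in column q: 4/3 − (1/3)·(1/4) = 5/4.

5/4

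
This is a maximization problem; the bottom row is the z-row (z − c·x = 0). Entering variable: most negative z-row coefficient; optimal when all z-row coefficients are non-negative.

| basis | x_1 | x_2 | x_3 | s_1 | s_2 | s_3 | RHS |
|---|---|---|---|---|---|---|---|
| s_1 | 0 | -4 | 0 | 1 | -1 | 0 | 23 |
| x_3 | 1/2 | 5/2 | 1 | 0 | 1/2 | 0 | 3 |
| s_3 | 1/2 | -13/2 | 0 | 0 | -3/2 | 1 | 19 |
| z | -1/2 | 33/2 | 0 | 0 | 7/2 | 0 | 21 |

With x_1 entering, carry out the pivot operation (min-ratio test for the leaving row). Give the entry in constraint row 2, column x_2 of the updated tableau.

5

Ratio test on column x_1 — row 1: entry 0 ≤ 0; row 2: 3/(1/2) = 6; row 3: 19/(1/2) = 38. Minimum is 6 at row 2 (x_3 leaves); pivot element 1/2.
Divide row 2 by 1/2; eliminate column x_1 from the other rows.
In the new row 2, the x_2 entry is the old entry divided by the pivot: (5/2)/(1/2) = 5.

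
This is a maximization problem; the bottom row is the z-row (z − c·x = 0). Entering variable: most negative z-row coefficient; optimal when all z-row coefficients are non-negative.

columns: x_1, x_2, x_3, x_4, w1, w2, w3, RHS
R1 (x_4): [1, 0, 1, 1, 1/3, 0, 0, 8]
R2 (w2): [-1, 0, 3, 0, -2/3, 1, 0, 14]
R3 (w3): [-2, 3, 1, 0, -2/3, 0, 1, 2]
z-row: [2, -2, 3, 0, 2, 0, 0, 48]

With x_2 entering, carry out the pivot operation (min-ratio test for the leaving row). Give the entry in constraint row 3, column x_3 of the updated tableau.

Ratio test on column x_2 — row 1: entry 0 ≤ 0; row 2: entry 0 ≤ 0; row 3: 2/3 = 2/3. Minimum is 2/3 at row 3 (w3 leaves); pivot element 3.
Divide row 3 by 3; eliminate column x_2 from the other rows.
In the new row 3, the x_3 entry is the old entry divided by the pivot: 1/3 = 1/3.

1/3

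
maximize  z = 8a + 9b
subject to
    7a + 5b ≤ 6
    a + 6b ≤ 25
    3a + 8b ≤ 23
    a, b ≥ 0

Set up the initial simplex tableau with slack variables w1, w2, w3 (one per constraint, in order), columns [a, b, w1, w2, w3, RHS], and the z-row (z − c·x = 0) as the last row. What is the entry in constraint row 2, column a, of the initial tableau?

1

Constraint 2 has coefficient 1 on a.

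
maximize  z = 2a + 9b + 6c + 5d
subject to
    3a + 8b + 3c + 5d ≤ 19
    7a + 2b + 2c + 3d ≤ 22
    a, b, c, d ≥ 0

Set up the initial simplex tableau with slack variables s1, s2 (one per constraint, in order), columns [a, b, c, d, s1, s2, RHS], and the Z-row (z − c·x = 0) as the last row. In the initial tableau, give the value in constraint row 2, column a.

Constraint 2 has coefficient 7 on a.

7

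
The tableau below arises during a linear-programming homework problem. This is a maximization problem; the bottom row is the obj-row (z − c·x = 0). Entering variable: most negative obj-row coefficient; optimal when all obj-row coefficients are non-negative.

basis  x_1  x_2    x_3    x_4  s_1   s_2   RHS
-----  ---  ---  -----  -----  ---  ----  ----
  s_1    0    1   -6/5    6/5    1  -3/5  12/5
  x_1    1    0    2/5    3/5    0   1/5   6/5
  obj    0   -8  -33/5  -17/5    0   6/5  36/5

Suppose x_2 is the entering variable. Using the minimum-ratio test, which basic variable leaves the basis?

Column x_2 entries and ratios — s_1: (12/5)/1 = 12/5; x_1: 0 ≤ 0, skip.
Smallest ratio is 12/5 in the row of s_1, so s_1 leaves.

s_1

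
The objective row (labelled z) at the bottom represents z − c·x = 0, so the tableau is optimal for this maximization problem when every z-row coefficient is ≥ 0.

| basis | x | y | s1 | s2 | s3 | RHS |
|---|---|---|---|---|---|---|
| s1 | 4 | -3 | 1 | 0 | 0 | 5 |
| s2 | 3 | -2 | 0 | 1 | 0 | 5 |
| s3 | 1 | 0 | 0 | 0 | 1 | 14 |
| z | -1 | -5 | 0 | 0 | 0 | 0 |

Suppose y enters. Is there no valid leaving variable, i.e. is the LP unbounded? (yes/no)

Every constraint-row entry in column y is ≤ 0, so increasing y is unbounded.

yes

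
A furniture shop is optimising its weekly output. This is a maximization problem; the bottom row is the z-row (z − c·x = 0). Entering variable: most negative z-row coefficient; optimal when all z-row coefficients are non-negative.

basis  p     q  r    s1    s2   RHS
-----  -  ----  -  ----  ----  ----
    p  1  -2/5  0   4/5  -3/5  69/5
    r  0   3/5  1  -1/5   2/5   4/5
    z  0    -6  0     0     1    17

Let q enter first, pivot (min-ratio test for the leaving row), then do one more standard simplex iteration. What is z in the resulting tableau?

68

Ratio test on column q — row 1: entry -2/5 ≤ 0; row 2: (4/5)/(3/5) = 4/3. Minimum is 4/3 at row 2 (r leaves); pivot element 3/5.
Pivot on row 2; the z-row RHS becomes 17 − (-6)·(4/3) = 25.
Next entering variable (most negative z-row entry -2): s1.
Ratio test on column s1 — row 1: (43/3)/(2/3) = 43/2; row 2: entry -1/3 ≤ 0. Minimum is 43/2 at row 1 (p leaves); pivot element 2/3.
After the second pivot the z-row RHS is 25 − (-2)·(43/2) = 68.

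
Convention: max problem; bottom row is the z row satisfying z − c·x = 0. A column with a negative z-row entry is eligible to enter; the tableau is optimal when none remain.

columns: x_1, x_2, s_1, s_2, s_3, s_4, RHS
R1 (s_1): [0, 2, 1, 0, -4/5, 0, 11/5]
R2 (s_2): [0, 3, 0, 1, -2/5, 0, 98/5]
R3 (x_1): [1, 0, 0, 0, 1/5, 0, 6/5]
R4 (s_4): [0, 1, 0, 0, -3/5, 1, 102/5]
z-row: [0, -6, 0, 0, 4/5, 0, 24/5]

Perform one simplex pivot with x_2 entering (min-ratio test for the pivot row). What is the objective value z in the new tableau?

Ratio test on column x_2 — row 1: (11/5)/2 = 11/10; row 2: (98/5)/3 = 98/15; row 3: entry 0 ≤ 0; row 4: (102/5)/1 = 102/5. Minimum is 11/10 at row 1 (s_1 leaves); pivot element 2.
Pivot on row 1; the z-row RHS becomes 24/5 − (-6)·(11/10) = 57/5.

57/5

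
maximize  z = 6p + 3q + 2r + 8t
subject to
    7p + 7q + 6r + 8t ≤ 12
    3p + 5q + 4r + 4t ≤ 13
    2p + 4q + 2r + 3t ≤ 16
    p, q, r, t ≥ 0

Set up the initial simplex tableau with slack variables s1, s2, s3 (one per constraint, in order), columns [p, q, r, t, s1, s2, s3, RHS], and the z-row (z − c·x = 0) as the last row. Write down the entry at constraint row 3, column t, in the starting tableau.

3

Constraint 3 has coefficient 3 on t.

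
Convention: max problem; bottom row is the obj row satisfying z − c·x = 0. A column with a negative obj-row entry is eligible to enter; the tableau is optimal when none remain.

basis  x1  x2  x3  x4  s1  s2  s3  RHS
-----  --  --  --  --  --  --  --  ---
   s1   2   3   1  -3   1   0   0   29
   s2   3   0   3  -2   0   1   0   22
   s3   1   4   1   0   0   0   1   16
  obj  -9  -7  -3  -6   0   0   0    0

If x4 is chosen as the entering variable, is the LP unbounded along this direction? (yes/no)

yes

Every constraint-row entry in column x4 is ≤ 0, so increasing x4 is unbounded.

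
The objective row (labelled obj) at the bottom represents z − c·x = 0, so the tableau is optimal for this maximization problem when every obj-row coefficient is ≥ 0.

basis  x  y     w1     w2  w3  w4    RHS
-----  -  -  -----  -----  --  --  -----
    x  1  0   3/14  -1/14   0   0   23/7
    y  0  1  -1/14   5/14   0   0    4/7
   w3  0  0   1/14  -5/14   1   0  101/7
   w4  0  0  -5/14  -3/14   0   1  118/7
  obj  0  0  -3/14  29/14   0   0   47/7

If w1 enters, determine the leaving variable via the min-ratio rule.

x

Column w1 entries and ratios — x: (23/7)/(3/14) = 46/3; y: -1/14 ≤ 0, skip; w3: (101/7)/(1/14) = 202; w4: -5/14 ≤ 0, skip.
Smallest ratio is 46/3 in the row of x, so x leaves.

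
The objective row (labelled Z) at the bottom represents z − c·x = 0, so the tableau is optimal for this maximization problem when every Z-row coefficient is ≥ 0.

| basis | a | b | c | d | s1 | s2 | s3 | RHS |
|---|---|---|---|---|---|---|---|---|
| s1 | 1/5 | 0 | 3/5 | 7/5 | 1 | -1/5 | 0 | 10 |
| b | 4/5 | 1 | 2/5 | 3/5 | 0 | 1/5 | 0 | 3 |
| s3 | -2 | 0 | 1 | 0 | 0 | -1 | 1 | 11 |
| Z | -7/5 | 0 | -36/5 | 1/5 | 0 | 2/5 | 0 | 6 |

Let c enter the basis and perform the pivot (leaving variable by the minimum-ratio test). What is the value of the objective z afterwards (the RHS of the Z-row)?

60

Ratio test on column c — row 1: 10/(3/5) = 50/3; row 2: 3/(2/5) = 15/2; row 3: 11/1 = 11. Minimum is 15/2 at row 2 (b leaves); pivot element 2/5.
Pivot on row 2; the Z-row RHS becomes 6 − (-36/5)·(15/2) = 60.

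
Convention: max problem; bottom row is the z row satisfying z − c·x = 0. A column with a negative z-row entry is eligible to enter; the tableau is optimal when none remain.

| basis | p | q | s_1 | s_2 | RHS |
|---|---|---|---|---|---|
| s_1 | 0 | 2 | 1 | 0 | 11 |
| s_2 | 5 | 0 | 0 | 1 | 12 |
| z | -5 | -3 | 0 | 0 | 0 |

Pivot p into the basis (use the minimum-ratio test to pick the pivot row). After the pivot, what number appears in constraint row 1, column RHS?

Ratio test on column p — row 1: entry 0 ≤ 0; row 2: 12/5 = 12/5. Minimum is 12/5 at row 2 (s_2 leaves); pivot element 5.
Divide row 2 by 5; eliminate column p from the other rows.
Row 1 update in column RHS: 11 − 0·(12/5) = 11.

11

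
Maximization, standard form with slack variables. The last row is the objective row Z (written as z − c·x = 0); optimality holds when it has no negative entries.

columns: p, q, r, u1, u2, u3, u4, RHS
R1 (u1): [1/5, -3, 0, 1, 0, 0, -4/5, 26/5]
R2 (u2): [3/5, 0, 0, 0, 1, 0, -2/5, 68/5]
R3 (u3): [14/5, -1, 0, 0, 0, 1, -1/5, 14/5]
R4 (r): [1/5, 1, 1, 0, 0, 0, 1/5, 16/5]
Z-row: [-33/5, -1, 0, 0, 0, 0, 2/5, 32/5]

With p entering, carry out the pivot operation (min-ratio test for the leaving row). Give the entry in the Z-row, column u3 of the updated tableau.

33/14

Ratio test on column p — row 1: (26/5)/(1/5) = 26; row 2: (68/5)/(3/5) = 68/3; row 3: (14/5)/(14/5) = 1; row 4: (16/5)/(1/5) = 16. Minimum is 1 at row 3 (u3 leaves); pivot element 14/5.
Divide row 3 by 14/5; eliminate column p from the other rows.
Z-row update in column u3: 0 − (-33/5)·(5/14) = 33/14.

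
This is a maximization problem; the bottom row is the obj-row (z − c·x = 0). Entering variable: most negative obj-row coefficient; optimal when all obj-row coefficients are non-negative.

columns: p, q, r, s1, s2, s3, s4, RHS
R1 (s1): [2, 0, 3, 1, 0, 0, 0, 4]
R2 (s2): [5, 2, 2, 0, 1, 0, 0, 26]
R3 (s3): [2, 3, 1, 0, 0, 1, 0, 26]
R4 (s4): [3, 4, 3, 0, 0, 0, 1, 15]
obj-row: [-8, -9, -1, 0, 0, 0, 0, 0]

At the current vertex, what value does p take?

p is not in the basis, so in the current basic feasible solution p = 0.

0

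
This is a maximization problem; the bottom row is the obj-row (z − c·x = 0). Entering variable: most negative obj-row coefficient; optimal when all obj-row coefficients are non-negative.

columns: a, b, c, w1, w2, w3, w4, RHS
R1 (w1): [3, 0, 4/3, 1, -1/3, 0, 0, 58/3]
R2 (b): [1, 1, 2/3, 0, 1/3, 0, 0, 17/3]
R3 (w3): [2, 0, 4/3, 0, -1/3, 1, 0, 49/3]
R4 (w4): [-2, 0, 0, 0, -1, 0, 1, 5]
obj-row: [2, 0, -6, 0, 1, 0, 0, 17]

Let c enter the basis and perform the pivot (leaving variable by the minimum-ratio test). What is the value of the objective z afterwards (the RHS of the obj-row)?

Ratio test on column c — row 1: (58/3)/(4/3) = 29/2; row 2: (17/3)/(2/3) = 17/2; row 3: (49/3)/(4/3) = 49/4; row 4: entry 0 ≤ 0. Minimum is 17/2 at row 2 (b leaves); pivot element 2/3.
Pivot on row 2; the obj-row RHS becomes 17 − (-6)·(17/2) = 68.

68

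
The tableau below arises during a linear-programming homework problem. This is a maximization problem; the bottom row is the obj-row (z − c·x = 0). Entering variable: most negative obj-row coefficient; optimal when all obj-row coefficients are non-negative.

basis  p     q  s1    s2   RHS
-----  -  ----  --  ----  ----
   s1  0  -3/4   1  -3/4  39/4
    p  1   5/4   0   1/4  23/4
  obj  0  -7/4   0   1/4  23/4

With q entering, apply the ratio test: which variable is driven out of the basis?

p

Column q entries and ratios — s1: -3/4 ≤ 0, skip; p: (23/4)/(5/4) = 23/5.
Smallest ratio is 23/5 in the row of p, so p leaves.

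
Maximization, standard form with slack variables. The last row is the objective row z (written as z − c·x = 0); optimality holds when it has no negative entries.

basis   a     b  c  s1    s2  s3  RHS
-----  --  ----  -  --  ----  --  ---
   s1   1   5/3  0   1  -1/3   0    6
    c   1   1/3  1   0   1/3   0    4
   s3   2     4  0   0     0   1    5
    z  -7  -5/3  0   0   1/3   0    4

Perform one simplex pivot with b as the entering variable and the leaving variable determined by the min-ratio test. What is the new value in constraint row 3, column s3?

1/4

Ratio test on column b — row 1: 6/(5/3) = 18/5; row 2: 4/(1/3) = 12; row 3: 5/4 = 5/4. Minimum is 5/4 at row 3 (s3 leaves); pivot element 4.
Divide row 3 by 4; eliminate column b from the other rows.
In the new row 3, the s3 entry is the old entry divided by the pivot: 1/4 = 1/4.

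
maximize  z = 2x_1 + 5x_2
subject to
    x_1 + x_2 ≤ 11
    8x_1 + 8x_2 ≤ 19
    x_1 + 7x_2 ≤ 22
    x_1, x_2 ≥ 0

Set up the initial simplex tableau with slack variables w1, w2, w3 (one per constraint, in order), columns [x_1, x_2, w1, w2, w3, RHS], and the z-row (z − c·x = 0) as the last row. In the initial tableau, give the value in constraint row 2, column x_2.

Constraint 2 has coefficient 8 on x_2.

8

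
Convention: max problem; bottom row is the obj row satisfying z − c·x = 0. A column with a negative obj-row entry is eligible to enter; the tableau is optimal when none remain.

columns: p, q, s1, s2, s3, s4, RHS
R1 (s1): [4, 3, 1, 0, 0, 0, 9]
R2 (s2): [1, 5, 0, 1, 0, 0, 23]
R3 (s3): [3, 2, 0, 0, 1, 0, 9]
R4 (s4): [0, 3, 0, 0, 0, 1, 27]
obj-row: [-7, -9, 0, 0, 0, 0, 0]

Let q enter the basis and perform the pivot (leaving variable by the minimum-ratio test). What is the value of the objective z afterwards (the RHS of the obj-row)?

Ratio test on column q — row 1: 9/3 = 3; row 2: 23/5 = 23/5; row 3: 9/2 = 9/2; row 4: 27/3 = 9. Minimum is 3 at row 1 (s1 leaves); pivot element 3.
Pivot on row 1; the obj-row RHS becomes 0 − (-9)·3 = 27.

27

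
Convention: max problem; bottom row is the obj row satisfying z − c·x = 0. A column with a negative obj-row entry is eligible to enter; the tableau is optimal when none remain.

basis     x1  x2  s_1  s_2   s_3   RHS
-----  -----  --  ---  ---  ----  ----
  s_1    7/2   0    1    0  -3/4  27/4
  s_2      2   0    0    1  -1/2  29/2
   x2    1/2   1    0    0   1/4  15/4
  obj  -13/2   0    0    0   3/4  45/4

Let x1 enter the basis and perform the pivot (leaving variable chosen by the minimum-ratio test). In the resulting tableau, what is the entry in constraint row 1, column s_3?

-3/14

Ratio test on column x1 — row 1: (27/4)/(7/2) = 27/14; row 2: (29/2)/2 = 29/4; row 3: (15/4)/(1/2) = 15/2. Minimum is 27/14 at row 1 (s_1 leaves); pivot element 7/2.
Divide row 1 by 7/2; eliminate column x1 from the other rows.
In the new row 1, the s_3 entry is the old entry divided by the pivot: (-3/4)/(7/2) = -3/14.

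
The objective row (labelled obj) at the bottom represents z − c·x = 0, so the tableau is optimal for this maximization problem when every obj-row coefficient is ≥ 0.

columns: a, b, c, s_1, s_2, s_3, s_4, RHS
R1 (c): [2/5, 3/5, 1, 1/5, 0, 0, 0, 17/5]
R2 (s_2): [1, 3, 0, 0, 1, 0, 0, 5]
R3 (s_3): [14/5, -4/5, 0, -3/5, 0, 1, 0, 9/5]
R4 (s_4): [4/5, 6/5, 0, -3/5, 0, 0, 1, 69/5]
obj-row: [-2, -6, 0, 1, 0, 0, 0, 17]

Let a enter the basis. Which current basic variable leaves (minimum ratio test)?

s_3

Column a entries and ratios — c: (17/5)/(2/5) = 17/2; s_2: 5/1 = 5; s_3: (9/5)/(14/5) = 9/14; s_4: (69/5)/(4/5) = 69/4.
Smallest ratio is 9/14 in the row of s_3, so s_3 leaves.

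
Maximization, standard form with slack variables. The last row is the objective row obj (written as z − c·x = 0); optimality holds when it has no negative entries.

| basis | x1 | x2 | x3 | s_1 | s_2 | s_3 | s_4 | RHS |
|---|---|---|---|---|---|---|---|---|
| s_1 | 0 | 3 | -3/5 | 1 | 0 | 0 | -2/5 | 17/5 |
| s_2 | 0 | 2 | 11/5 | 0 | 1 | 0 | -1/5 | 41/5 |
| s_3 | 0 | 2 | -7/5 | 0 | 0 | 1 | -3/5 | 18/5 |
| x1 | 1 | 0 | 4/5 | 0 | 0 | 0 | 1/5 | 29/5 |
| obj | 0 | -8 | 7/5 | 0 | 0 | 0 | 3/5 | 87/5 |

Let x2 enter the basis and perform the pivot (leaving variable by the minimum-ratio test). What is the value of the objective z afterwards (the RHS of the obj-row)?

397/15

Ratio test on column x2 — row 1: (17/5)/3 = 17/15; row 2: (41/5)/2 = 41/10; row 3: (18/5)/2 = 9/5; row 4: entry 0 ≤ 0. Minimum is 17/15 at row 1 (s_1 leaves); pivot element 3.
Pivot on row 1; the obj-row RHS becomes 87/5 − (-8)·(17/15) = 397/15.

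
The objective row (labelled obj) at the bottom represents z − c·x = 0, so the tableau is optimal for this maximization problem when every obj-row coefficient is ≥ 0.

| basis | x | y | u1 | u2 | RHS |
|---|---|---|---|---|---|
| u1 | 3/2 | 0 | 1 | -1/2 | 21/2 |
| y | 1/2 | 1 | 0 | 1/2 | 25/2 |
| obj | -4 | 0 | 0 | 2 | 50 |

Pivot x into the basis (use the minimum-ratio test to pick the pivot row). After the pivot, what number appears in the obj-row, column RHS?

Ratio test on column x — row 1: (21/2)/(3/2) = 7; row 2: (25/2)/(1/2) = 25. Minimum is 7 at row 1 (u1 leaves); pivot element 3/2.
Divide row 1 by 3/2; eliminate column x from the other rows.
obj-row update in column RHS: 50 − (-4)·7 = 78.

78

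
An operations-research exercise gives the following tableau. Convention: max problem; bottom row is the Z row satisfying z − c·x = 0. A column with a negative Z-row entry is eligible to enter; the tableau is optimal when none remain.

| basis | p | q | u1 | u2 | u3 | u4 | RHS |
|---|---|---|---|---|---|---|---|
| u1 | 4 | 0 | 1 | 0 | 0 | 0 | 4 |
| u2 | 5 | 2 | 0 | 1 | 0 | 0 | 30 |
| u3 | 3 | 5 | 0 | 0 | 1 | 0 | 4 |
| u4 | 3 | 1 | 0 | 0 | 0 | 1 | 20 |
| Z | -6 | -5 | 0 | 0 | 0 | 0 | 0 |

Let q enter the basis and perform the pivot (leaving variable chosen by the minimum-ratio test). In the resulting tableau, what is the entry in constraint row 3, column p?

Ratio test on column q — row 1: entry 0 ≤ 0; row 2: 30/2 = 15; row 3: 4/5 = 4/5; row 4: 20/1 = 20. Minimum is 4/5 at row 3 (u3 leaves); pivot element 5.
Divide row 3 by 5; eliminate column q from the other rows.
In the new row 3, the p entry is the old entry divided by the pivot: 3/5 = 3/5.

3/5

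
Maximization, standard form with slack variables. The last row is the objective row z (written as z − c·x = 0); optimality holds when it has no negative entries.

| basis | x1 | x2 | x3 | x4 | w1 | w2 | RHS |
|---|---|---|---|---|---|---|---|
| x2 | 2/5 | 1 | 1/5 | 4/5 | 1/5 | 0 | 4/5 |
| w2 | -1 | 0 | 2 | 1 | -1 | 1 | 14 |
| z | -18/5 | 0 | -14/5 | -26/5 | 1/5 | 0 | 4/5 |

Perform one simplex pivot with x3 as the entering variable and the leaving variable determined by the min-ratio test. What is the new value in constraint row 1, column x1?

Ratio test on column x3 — row 1: (4/5)/(1/5) = 4; row 2: 14/2 = 7. Minimum is 4 at row 1 (x2 leaves); pivot element 1/5.
Divide row 1 by 1/5; eliminate column x3 from the other rows.
In the new row 1, the x1 entry is the old entry divided by the pivot: (2/5)/(1/5) = 2.

2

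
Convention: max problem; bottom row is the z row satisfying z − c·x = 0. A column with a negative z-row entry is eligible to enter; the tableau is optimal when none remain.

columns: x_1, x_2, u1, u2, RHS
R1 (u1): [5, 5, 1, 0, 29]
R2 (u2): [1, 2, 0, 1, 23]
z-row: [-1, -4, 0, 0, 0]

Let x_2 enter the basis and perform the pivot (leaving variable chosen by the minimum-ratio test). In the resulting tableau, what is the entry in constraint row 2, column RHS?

Ratio test on column x_2 — row 1: 29/5 = 29/5; row 2: 23/2 = 23/2. Minimum is 29/5 at row 1 (u1 leaves); pivot element 5.
Divide row 1 by 5; eliminate column x_2 from the other rows.
Row 2 update in column RHS: 23 − 2·(29/5) = 57/5.

57/5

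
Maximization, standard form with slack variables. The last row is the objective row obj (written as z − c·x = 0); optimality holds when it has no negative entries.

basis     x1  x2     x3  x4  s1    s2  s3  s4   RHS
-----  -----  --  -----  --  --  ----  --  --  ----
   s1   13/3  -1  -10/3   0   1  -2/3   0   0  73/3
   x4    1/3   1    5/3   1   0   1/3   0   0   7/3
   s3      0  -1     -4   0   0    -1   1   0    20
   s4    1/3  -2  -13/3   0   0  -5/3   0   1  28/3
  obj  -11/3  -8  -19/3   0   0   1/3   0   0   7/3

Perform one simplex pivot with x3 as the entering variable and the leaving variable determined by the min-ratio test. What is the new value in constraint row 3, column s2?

Ratio test on column x3 — row 1: entry -10/3 ≤ 0; row 2: (7/3)/(5/3) = 7/5; row 3: entry -4 ≤ 0; row 4: entry -13/3 ≤ 0. Minimum is 7/5 at row 2 (x4 leaves); pivot element 5/3.
Divide row 2 by 5/3; eliminate column x3 from the other rows.
Row 3 update in column s2: -1 − (-4)·(1/5) = -1/5.

-1/5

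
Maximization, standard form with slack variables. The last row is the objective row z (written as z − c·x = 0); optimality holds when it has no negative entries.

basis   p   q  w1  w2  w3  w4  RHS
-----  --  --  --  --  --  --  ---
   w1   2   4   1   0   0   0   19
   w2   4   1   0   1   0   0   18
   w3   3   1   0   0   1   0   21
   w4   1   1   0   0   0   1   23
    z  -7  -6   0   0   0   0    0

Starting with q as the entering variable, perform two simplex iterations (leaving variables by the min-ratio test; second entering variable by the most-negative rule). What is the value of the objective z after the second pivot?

611/14

Ratio test on column q — row 1: 19/4 = 19/4; row 2: 18/1 = 18; row 3: 21/1 = 21; row 4: 23/1 = 23. Minimum is 19/4 at row 1 (w1 leaves); pivot element 4.
Pivot on row 1; the z-row RHS becomes 0 − (-6)·(19/4) = 57/2.
Next entering variable (most negative z-row entry -4): p.
Ratio test on column p — row 1: (19/4)/(1/2) = 19/2; row 2: (53/4)/(7/2) = 53/14; row 3: (65/4)/(5/2) = 13/2; row 4: (73/4)/(1/2) = 73/2. Minimum is 53/14 at row 2 (w2 leaves); pivot element 7/2.
After the second pivot the z-row RHS is 57/2 − (-4)·(53/14) = 611/14.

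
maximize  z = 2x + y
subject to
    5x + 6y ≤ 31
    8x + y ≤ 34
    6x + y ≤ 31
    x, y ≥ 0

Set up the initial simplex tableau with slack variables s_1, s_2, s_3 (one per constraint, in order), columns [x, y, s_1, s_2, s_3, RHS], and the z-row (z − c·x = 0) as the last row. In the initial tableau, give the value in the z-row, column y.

The z-row carries the negated objective coefficients: the y entry is -1.

-1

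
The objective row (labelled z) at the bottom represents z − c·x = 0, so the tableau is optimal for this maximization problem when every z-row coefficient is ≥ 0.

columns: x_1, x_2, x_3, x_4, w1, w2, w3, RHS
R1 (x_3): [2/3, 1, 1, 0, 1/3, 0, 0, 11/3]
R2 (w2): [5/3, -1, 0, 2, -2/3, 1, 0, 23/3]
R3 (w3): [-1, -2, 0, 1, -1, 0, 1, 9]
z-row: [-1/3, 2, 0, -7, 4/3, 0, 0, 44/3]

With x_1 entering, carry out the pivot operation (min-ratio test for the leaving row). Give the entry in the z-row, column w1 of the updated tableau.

6/5

Ratio test on column x_1 — row 1: (11/3)/(2/3) = 11/2; row 2: (23/3)/(5/3) = 23/5; row 3: entry -1 ≤ 0. Minimum is 23/5 at row 2 (w2 leaves); pivot element 5/3.
Divide row 2 by 5/3; eliminate column x_1 from the other rows.
z-row update in column w1: 4/3 − (-1/3)·(-2/5) = 6/5.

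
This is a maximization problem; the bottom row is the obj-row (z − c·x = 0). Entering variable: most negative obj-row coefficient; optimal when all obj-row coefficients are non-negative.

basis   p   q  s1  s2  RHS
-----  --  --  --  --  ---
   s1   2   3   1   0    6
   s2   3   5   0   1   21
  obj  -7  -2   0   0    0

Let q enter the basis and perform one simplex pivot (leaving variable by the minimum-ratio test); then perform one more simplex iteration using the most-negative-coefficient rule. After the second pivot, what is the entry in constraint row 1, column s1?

Ratio test on column q — row 1: 6/3 = 2; row 2: 21/5 = 21/5. Minimum is 2 at row 1 (s1 leaves); pivot element 3.
Divide row 1 by 3; eliminate column q from the other rows.
Second iteration: most negative obj-row entry is -17/3 in column p, so p enters.
Ratio test on column p — row 1: 2/(2/3) = 3; row 2: entry -1/3 ≤ 0. Minimum is 3 at row 1 (q leaves); pivot element 2/3.
Divide row 1 by 2/3; eliminate column p from the other rows.
After both pivots, the entry at constraint row 1, column s1 is 1/2.

1/2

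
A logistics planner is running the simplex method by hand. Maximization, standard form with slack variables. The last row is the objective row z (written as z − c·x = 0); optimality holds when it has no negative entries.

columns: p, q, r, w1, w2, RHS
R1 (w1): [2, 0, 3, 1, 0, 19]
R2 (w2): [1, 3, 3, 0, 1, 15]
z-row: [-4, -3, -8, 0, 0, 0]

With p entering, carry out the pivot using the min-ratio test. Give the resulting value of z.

38

Ratio test on column p — row 1: 19/2 = 19/2; row 2: 15/1 = 15. Minimum is 19/2 at row 1 (w1 leaves); pivot element 2.
Pivot on row 1; the z-row RHS becomes 0 − (-4)·(19/2) = 38.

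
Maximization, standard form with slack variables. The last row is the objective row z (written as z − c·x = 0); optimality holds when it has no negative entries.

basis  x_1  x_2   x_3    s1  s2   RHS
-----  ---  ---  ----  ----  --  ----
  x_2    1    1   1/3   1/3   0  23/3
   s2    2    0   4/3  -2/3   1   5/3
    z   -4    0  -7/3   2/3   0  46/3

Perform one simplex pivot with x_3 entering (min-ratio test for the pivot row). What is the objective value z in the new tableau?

73/4

Ratio test on column x_3 — row 1: (23/3)/(1/3) = 23; row 2: (5/3)/(4/3) = 5/4. Minimum is 5/4 at row 2 (s2 leaves); pivot element 4/3.
Pivot on row 2; the z-row RHS becomes 46/3 − (-7/3)·(5/4) = 73/4.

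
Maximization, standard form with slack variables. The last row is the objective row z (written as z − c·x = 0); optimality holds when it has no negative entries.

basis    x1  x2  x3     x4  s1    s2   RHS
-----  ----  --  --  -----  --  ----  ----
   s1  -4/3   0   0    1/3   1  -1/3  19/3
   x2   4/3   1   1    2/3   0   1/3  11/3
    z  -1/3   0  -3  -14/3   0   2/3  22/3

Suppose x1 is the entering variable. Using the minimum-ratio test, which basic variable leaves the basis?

x2

Column x1 entries and ratios — s1: -4/3 ≤ 0, skip; x2: (11/3)/(4/3) = 11/4.
Smallest ratio is 11/4 in the row of x2, so x2 leaves.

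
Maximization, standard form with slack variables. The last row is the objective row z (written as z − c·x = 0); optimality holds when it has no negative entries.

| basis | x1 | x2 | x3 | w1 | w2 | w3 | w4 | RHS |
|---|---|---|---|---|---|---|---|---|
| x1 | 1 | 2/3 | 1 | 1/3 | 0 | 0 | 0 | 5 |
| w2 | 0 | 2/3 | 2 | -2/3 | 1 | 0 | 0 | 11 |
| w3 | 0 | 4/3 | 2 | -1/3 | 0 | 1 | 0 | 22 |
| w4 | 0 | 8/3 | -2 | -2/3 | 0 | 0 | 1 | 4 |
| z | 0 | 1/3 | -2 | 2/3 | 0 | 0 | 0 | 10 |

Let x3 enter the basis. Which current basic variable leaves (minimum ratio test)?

Column x3 entries and ratios — x1: 5/1 = 5; w2: 11/2 = 11/2; w3: 22/2 = 11; w4: -2 ≤ 0, skip.
Smallest ratio is 5 in the row of x1, so x1 leaves.

x1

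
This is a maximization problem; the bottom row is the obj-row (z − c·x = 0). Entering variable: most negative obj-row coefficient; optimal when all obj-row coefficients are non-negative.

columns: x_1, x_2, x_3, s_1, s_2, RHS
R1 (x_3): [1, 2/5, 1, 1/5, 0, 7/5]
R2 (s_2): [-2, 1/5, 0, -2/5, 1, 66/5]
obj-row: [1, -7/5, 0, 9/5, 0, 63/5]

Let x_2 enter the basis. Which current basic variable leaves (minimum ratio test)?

Column x_2 entries and ratios — x_3: (7/5)/(2/5) = 7/2; s_2: (66/5)/(1/5) = 66.
Smallest ratio is 7/2 in the row of x_3, so x_3 leaves.

x_3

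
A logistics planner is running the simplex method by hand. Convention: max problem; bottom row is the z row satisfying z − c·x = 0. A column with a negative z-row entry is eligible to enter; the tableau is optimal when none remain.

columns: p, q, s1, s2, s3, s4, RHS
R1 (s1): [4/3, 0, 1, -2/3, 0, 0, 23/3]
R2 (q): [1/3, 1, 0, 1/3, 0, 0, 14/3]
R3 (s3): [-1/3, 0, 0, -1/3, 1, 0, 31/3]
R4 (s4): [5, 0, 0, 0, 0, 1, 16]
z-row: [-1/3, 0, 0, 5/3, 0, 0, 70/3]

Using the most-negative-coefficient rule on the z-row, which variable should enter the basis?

p

Negative z-row entries: p: -1/3.
The most negative is -1/3 in column p, so p enters.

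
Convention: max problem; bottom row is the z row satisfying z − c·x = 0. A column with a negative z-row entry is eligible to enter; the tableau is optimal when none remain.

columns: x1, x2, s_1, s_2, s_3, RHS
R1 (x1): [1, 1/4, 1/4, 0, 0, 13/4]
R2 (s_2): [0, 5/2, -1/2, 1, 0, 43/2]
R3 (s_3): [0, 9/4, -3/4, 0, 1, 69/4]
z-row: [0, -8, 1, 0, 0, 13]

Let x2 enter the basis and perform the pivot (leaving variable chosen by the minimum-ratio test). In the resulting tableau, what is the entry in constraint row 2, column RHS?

7/3

Ratio test on column x2 — row 1: (13/4)/(1/4) = 13; row 2: (43/2)/(5/2) = 43/5; row 3: (69/4)/(9/4) = 23/3. Minimum is 23/3 at row 3 (s_3 leaves); pivot element 9/4.
Divide row 3 by 9/4; eliminate column x2 from the other rows.
Row 2 update in column RHS: 43/2 − (5/2)·(23/3) = 7/3.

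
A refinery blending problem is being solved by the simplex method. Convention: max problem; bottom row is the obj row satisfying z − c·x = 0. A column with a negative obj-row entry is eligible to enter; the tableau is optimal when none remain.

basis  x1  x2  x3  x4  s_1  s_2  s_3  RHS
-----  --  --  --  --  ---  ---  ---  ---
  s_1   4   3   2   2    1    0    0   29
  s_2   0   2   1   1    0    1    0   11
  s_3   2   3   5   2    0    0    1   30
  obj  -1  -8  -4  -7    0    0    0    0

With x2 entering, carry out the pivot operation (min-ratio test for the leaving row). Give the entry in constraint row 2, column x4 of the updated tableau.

1/2

Ratio test on column x2 — row 1: 29/3 = 29/3; row 2: 11/2 = 11/2; row 3: 30/3 = 10. Minimum is 11/2 at row 2 (s_2 leaves); pivot element 2.
Divide row 2 by 2; eliminate column x2 from the other rows.
In the new row 2, the x4 entry is the old entry divided by the pivot: 1/2 = 1/2.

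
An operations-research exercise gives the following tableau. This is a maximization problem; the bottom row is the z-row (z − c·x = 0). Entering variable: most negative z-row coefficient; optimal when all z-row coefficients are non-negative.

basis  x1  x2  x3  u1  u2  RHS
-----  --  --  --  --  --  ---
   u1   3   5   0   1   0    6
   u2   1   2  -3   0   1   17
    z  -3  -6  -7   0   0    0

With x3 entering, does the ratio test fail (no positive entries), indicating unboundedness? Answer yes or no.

Every constraint-row entry in column x3 is ≤ 0, so increasing x3 is unbounded.

yes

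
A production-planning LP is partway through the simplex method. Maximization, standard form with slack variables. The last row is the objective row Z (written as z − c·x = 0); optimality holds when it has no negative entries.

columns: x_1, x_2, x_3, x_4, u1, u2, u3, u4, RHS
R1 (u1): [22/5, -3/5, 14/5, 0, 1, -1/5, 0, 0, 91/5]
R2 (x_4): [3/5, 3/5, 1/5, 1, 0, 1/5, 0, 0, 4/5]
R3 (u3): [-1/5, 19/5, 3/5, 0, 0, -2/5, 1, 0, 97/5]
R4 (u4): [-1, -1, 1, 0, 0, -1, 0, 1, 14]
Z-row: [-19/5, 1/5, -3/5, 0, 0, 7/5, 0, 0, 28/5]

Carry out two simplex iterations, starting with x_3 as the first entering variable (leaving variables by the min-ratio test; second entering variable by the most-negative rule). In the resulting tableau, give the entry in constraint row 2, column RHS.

4/3

Ratio test on column x_3 — row 1: (91/5)/(14/5) = 13/2; row 2: (4/5)/(1/5) = 4; row 3: (97/5)/(3/5) = 97/3; row 4: 14/1 = 14. Minimum is 4 at row 2 (x_4 leaves); pivot element 1/5.
Divide row 2 by 1/5; eliminate column x_3 from the other rows.
Second iteration: most negative Z-row entry is -2 in column x_1, so x_1 enters.
Ratio test on column x_1 — row 1: entry -4 ≤ 0; row 2: 4/3 = 4/3; row 3: entry -2 ≤ 0; row 4: entry -4 ≤ 0. Minimum is 4/3 at row 2 (x_3 leaves); pivot element 3.
Divide row 2 by 3; eliminate column x_1 from the other rows.
After both pivots, the entry at constraint row 2, column RHS is 4/3.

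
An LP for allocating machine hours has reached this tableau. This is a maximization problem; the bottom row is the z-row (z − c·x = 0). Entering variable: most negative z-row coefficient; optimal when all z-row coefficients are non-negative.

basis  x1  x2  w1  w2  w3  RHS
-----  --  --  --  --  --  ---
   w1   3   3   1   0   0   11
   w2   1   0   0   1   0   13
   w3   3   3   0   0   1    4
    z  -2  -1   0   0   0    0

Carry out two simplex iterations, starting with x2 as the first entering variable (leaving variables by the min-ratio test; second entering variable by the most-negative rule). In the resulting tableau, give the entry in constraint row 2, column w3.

Ratio test on column x2 — row 1: 11/3 = 11/3; row 2: entry 0 ≤ 0; row 3: 4/3 = 4/3. Minimum is 4/3 at row 3 (w3 leaves); pivot element 3.
Divide row 3 by 3; eliminate column x2 from the other rows.
Second iteration: most negative z-row entry is -1 in column x1, so x1 enters.
Ratio test on column x1 — row 1: entry 0 ≤ 0; row 2: 13/1 = 13; row 3: (4/3)/1 = 4/3. Minimum is 4/3 at row 3 (x2 leaves); pivot element 1.
Divide row 3 by 1; eliminate column x1 from the other rows.
After both pivots, the entry at constraint row 2, column w3 is -1/3.

-1/3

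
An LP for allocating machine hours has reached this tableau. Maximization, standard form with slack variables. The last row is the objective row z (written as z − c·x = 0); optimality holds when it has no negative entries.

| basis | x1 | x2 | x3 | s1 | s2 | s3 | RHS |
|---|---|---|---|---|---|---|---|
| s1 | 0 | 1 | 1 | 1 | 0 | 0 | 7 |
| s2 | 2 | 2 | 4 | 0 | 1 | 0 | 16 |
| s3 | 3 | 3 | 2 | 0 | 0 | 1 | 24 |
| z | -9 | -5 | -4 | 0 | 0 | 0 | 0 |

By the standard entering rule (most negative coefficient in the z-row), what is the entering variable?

Negative z-row entries: x1: -9, x2: -5, x3: -4.
The most negative is -9 in column x1, so x1 enters.

x1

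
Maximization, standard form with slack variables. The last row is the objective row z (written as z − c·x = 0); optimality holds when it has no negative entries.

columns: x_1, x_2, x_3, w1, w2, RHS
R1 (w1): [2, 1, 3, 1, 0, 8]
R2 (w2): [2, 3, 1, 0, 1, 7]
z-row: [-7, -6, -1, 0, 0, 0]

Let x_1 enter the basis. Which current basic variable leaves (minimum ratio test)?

w2

Column x_1 entries and ratios — w1: 8/2 = 4; w2: 7/2 = 7/2.
Smallest ratio is 7/2 in the row of w2, so w2 leaves.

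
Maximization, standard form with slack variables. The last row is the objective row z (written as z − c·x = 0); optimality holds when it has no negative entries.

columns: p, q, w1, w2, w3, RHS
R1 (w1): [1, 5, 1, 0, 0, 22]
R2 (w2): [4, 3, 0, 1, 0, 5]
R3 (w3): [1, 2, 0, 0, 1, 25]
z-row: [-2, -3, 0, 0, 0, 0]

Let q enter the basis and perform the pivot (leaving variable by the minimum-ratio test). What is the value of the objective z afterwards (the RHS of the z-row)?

Ratio test on column q — row 1: 22/5 = 22/5; row 2: 5/3 = 5/3; row 3: 25/2 = 25/2. Minimum is 5/3 at row 2 (w2 leaves); pivot element 3.
Pivot on row 2; the z-row RHS becomes 0 − (-3)·(5/3) = 5.

5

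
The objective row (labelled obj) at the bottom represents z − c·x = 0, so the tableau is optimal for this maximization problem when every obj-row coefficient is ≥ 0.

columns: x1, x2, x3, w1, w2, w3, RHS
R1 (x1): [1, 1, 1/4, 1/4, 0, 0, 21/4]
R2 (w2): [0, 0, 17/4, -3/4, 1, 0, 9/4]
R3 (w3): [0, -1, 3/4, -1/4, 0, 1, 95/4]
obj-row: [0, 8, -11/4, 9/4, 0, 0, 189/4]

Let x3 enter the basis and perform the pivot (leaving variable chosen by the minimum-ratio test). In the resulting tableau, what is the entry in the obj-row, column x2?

Ratio test on column x3 — row 1: (21/4)/(1/4) = 21; row 2: (9/4)/(17/4) = 9/17; row 3: (95/4)/(3/4) = 95/3. Minimum is 9/17 at row 2 (w2 leaves); pivot element 17/4.
Divide row 2 by 17/4; eliminate column x3 from the other rows.
obj-row update in column x2: 8 − (-11/4)·0 = 8.

8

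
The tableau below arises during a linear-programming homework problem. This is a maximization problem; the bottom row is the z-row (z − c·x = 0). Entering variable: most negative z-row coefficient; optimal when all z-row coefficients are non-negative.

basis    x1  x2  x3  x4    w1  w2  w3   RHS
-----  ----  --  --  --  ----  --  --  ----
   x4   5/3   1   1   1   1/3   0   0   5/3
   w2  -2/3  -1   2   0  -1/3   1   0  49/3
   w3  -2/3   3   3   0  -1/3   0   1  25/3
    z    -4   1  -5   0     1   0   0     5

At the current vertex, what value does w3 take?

25/3

w3 is basic (row 3); its value is the RHS of that row, 25/3.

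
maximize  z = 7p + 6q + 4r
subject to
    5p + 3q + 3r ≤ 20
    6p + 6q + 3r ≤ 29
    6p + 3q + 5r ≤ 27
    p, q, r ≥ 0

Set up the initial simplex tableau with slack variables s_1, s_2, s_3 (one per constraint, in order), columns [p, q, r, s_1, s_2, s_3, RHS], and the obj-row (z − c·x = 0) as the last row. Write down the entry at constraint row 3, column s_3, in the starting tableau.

1

Slack s_3 belongs to constraint 3; its column is the unit vector e_3, so the entry in row 3 is 1.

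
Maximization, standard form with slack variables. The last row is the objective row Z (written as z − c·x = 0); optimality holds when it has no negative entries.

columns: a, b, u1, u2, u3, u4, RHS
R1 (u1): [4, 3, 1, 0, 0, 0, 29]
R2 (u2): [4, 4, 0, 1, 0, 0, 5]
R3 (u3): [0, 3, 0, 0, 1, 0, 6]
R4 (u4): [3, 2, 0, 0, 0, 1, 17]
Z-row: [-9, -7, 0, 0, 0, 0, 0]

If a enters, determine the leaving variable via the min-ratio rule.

Column a entries and ratios — u1: 29/4 = 29/4; u2: 5/4 = 5/4; u3: 0 ≤ 0, skip; u4: 17/3 = 17/3.
Smallest ratio is 5/4 in the row of u2, so u2 leaves.

u2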